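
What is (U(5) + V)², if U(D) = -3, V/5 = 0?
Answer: 9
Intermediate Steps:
V = 0 (V = 5*0 = 0)
(U(5) + V)² = (-3 + 0)² = (-3)² = 9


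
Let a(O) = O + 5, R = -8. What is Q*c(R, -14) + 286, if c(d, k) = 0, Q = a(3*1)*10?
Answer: 286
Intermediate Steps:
a(O) = 5 + O
Q = 80 (Q = (5 + 3*1)*10 = (5 + 3)*10 = 8*10 = 80)
Q*c(R, -14) + 286 = 80*0 + 286 = 0 + 286 = 286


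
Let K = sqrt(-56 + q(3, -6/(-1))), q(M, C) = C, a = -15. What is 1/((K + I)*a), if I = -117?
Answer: 39/68695 + I*sqrt(2)/41217 ≈ 0.00056773 + 3.4311e-5*I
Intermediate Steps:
K = 5*I*sqrt(2) (K = sqrt(-56 - 6/(-1)) = sqrt(-56 - 6*(-1)) = sqrt(-56 + 6) = sqrt(-50) = 5*I*sqrt(2) ≈ 7.0711*I)
1/((K + I)*a) = 1/((5*I*sqrt(2) - 117)*(-15)) = 1/((-117 + 5*I*sqrt(2))*(-15)) = 1/(1755 - 75*I*sqrt(2))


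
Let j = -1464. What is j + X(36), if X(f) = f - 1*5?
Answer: -1433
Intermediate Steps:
X(f) = -5 + f (X(f) = f - 5 = -5 + f)
j + X(36) = -1464 + (-5 + 36) = -1464 + 31 = -1433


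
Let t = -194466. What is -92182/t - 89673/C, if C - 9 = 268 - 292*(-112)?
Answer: -7199047538/3206841573 ≈ -2.2449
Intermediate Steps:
C = 32981 (C = 9 + (268 - 292*(-112)) = 9 + (268 + 32704) = 9 + 32972 = 32981)
-92182/t - 89673/C = -92182/(-194466) - 89673/32981 = -92182*(-1/194466) - 89673*1/32981 = 46091/97233 - 89673/32981 = -7199047538/3206841573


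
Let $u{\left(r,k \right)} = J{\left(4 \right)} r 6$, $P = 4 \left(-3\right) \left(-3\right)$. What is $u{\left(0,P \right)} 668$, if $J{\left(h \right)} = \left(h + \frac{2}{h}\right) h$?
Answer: $0$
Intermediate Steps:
$J{\left(h \right)} = h \left(h + \frac{2}{h}\right)$
$P = 36$ ($P = \left(-12\right) \left(-3\right) = 36$)
$u{\left(r,k \right)} = 108 r$ ($u{\left(r,k \right)} = \left(2 + 4^{2}\right) r 6 = \left(2 + 16\right) r 6 = 18 r 6 = 108 r$)
$u{\left(0,P \right)} 668 = 108 \cdot 0 \cdot 668 = 0 \cdot 668 = 0$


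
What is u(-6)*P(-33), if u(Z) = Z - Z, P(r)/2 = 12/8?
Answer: 0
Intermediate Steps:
P(r) = 3 (P(r) = 2*(12/8) = 2*(12*(1/8)) = 2*(3/2) = 3)
u(Z) = 0
u(-6)*P(-33) = 0*3 = 0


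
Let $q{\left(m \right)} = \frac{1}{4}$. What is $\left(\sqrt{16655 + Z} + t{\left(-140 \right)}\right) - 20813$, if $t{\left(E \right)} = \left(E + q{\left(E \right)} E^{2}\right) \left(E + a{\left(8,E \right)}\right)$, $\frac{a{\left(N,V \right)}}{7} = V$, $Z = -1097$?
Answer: $-5352013 + \sqrt{15558} \approx -5.3519 \cdot 10^{6}$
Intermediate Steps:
$q{\left(m \right)} = \frac{1}{4}$
$a{\left(N,V \right)} = 7 V$
$t{\left(E \right)} = 8 E \left(E + \frac{E^{2}}{4}\right)$ ($t{\left(E \right)} = \left(E + \frac{E^{2}}{4}\right) \left(E + 7 E\right) = \left(E + \frac{E^{2}}{4}\right) 8 E = 8 E \left(E + \frac{E^{2}}{4}\right)$)
$\left(\sqrt{16655 + Z} + t{\left(-140 \right)}\right) - 20813 = \left(\sqrt{16655 - 1097} + 2 \left(-140\right)^{2} \left(4 - 140\right)\right) - 20813 = \left(\sqrt{15558} + 2 \cdot 19600 \left(-136\right)\right) - 20813 = \left(\sqrt{15558} - 5331200\right) - 20813 = \left(-5331200 + \sqrt{15558}\right) - 20813 = -5352013 + \sqrt{15558}$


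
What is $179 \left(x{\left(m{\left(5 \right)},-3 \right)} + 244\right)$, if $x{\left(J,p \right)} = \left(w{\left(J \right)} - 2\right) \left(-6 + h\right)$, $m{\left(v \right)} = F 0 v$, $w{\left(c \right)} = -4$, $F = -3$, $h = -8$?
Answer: $58712$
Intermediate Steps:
$m{\left(v \right)} = 0$ ($m{\left(v \right)} = \left(-3\right) 0 v = 0 v = 0$)
$x{\left(J,p \right)} = 84$ ($x{\left(J,p \right)} = \left(-4 - 2\right) \left(-6 - 8\right) = \left(-6\right) \left(-14\right) = 84$)
$179 \left(x{\left(m{\left(5 \right)},-3 \right)} + 244\right) = 179 \left(84 + 244\right) = 179 \cdot 328 = 58712$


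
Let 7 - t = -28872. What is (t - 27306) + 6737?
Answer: 8310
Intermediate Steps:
t = 28879 (t = 7 - 1*(-28872) = 7 + 28872 = 28879)
(t - 27306) + 6737 = (28879 - 27306) + 6737 = 1573 + 6737 = 8310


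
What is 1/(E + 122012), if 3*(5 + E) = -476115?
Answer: -1/36698 ≈ -2.7249e-5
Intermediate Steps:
E = -158710 (E = -5 + (⅓)*(-476115) = -5 - 158705 = -158710)
1/(E + 122012) = 1/(-158710 + 122012) = 1/(-36698) = -1/36698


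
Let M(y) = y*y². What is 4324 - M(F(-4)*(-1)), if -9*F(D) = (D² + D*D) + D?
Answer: 3130244/729 ≈ 4293.9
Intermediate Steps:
F(D) = -2*D²/9 - D/9 (F(D) = -((D² + D*D) + D)/9 = -((D² + D²) + D)/9 = -(2*D² + D)/9 = -(D + 2*D²)/9 = -2*D²/9 - D/9)
M(y) = y³
4324 - M(F(-4)*(-1)) = 4324 - (-⅑*(-4)*(1 + 2*(-4))*(-1))³ = 4324 - (-⅑*(-4)*(1 - 8)*(-1))³ = 4324 - (-⅑*(-4)*(-7)*(-1))³ = 4324 - (-28/9*(-1))³ = 4324 - (28/9)³ = 4324 - 1*21952/729 = 4324 - 21952/729 = 3130244/729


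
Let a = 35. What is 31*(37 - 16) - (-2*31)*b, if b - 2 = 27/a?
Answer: 28799/35 ≈ 822.83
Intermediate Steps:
b = 97/35 (b = 2 + 27/35 = 97/35 ≈ 2.7714)
31*(37 - 16) - (-2*31)*b = 31*(37 - 16) - (-2*31)*97/35 = 31*21 - (-62)*97/35 = 651 - 1*(-6014/35) = 651 + 6014/35 = 28799/35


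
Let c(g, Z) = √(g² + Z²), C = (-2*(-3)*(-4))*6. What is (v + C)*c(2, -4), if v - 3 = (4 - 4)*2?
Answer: -282*√5 ≈ -630.57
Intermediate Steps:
C = -144 (C = (6*(-4))*6 = -24*6 = -144)
v = 3 (v = 3 + (4 - 4)*2 = 3 + 0*2 = 3 + 0 = 3)
c(g, Z) = √(Z² + g²)
(v + C)*c(2, -4) = (3 - 144)*√((-4)² + 2²) = -141*√(16 + 4) = -282*√5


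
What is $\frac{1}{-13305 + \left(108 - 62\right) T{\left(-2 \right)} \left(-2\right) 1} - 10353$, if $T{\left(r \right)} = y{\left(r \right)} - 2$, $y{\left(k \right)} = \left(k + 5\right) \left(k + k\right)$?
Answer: $- \frac{124412002}{12017} \approx -10353.0$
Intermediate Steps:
$y{\left(k \right)} = 2 k \left(5 + k\right)$ ($y{\left(k \right)} = \left(5 + k\right) 2 k = 2 k \left(5 + k\right)$)
$T{\left(r \right)} = -2 + 2 r \left(5 + r\right)$ ($T{\left(r \right)} = 2 r \left(5 + r\right) - 2 = -2 + 2 r \left(5 + r\right)$)
$\frac{1}{-13305 + \left(108 - 62\right) T{\left(-2 \right)} \left(-2\right) 1} - 10353 = \frac{1}{-13305 + \left(108 - 62\right) \left(-2 + 2 \left(-2\right) \left(5 - 2\right)\right) \left(-2\right) 1} - 10353 = \frac{1}{-13305 + 46 \left(-2 + 2 \left(-2\right) 3\right) \left(-2\right) 1} - 10353 = \frac{1}{-13305 + 46 \left(-2 - 12\right) \left(-2\right) 1} - 10353 = \frac{1}{-13305 + 46 \left(-14\right) \left(-2\right) 1} - 10353 = \frac{1}{-13305 + 46 \cdot 28 \cdot 1} - 10353 = \frac{1}{-13305 + 46 \cdot 28} - 10353 = \frac{1}{-13305 + 1288} - 10353 = \frac{1}{-12017} - 10353 = - \frac{1}{12017} - 10353 = - \frac{124412002}{12017}$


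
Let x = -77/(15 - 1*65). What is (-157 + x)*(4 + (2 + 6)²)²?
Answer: -17971176/25 ≈ -7.1885e+5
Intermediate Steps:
x = 77/50 (x = -77/(15 - 65) = -77/(-50) = -77*(-1/50) = 77/50 ≈ 1.5400)
(-157 + x)*(4 + (2 + 6)²)² = (-157 + 77/50)*(4 + (2 + 6)²)² = -7773*(4 + 8²)²/50 = -7773*(4 + 64)²/50 = -7773/50*68² = -7773/50*4624 = -17971176/25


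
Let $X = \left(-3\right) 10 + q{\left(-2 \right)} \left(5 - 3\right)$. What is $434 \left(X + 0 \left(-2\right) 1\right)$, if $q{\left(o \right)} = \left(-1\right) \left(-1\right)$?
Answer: $-12152$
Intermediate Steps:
$q{\left(o \right)} = 1$
$X = -28$ ($X = \left(-3\right) 10 + 1 \left(5 - 3\right) = -30 + 1 \cdot 2 = -30 + 2 = -28$)
$434 \left(X + 0 \left(-2\right) 1\right) = 434 \left(-28 + 0 \left(-2\right) 1\right) = 434 \left(-28 + 0 \cdot 1\right) = 434 \left(-28 + 0\right) = 434 \left(-28\right) = -12152$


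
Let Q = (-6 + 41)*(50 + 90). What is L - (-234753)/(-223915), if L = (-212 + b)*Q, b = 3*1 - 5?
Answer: -234797503753/223915 ≈ -1.0486e+6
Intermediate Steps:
Q = 4900 (Q = 35*140 = 4900)
b = -2 (b = 3 - 5 = -2)
L = -1048600 (L = (-212 - 2)*4900 = -214*4900 = -1048600)
L - (-234753)/(-223915) = -1048600 - (-234753)/(-223915) = -1048600 - (-234753)*(-1)/223915 = -1048600 - 1*234753/223915 = -1048600 - 234753/223915 = -234797503753/223915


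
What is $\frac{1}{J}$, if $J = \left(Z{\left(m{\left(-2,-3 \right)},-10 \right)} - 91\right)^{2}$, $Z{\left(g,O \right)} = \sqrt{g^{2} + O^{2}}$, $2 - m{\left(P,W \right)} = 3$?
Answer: $\frac{1}{\left(91 - \sqrt{101}\right)^{2}} \approx 0.0001526$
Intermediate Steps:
$m{\left(P,W \right)} = -1$ ($m{\left(P,W \right)} = 2 - 3 = -1$)
$Z{\left(g,O \right)} = \sqrt{O^{2} + g^{2}}$
$J = \left(-91 + \sqrt{101}\right)^{2}$ ($J = \left(\sqrt{\left(-10\right)^{2} + \left(-1\right)^{2}} - 91\right)^{2} = \left(\sqrt{100 + 1} - 91\right)^{2} = \left(\sqrt{101} - 91\right)^{2} = \left(-91 + \sqrt{101}\right)^{2} \approx 6552.9$)
$\frac{1}{J} = \frac{1}{\left(91 - \sqrt{101}\right)^{2}}$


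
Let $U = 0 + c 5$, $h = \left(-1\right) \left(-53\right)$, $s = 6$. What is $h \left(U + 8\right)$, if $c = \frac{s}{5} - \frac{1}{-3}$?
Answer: $\frac{2491}{3} \approx 830.33$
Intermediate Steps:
$c = \frac{23}{15}$ ($c = \frac{6}{5} - \frac{1}{-3} = 6 \cdot \frac{1}{5} - - \frac{1}{3} = \frac{6}{5} + \frac{1}{3} = \frac{23}{15} \approx 1.5333$)
$h = 53$
$U = \frac{23}{3}$ ($U = 0 + \frac{23}{15} \cdot 5 = 0 + \frac{23}{3} = \frac{23}{3} \approx 7.6667$)
$h \left(U + 8\right) = 53 \left(\frac{23}{3} + 8\right) = 53 \cdot \frac{47}{3} = \frac{2491}{3}$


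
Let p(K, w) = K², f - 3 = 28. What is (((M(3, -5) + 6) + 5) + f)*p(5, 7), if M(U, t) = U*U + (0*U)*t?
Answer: 1275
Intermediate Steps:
f = 31 (f = 3 + 28 = 31)
M(U, t) = U² (M(U, t) = U² + 0*t = U² + 0 = U²)
(((M(3, -5) + 6) + 5) + f)*p(5, 7) = (((3² + 6) + 5) + 31)*5² = (((9 + 6) + 5) + 31)*25 = ((15 + 5) + 31)*25 = (20 + 31)*25 = 51*25 = 1275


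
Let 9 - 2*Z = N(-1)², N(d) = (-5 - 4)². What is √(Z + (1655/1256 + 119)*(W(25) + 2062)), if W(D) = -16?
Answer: 3*√2660930357/314 ≈ 492.84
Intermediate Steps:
N(d) = 81 (N(d) = (-9)² = 81)
Z = -3276 (Z = 9/2 - ½*81² = 9/2 - ½*6561 = 9/2 - 6561/2 = -3276)
√(Z + (1655/1256 + 119)*(W(25) + 2062)) = √(-3276 + (1655/1256 + 119)*(-16 + 2062)) = √(-3276 + (1655*(1/1256) + 119)*2046) = √(-3276 + (1655/1256 + 119)*2046) = √(-3276 + (151119/1256)*2046) = √(-3276 + 154594737/628) = √(152537409/628) = 3*√2660930357/314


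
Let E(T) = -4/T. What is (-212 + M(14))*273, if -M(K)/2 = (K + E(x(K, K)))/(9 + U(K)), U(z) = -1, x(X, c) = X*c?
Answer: -1647243/28 ≈ -58830.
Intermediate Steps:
M(K) = K**(-2) - K/4 (M(K) = -2*(K - 4/K**2)/(9 - 1) = -2*(K - 4/K**2)/8 = -2*(-1/(2*K**2) + K/8) = K**(-2) - K/4)
(-212 + M(14))*273 = (-212 + (14**(-2) - 1/4*14))*273 = (-212 + (1/196 - 7/2))*273 = (-212 - 685/196)*273 = -42237/196*273 = -1647243/28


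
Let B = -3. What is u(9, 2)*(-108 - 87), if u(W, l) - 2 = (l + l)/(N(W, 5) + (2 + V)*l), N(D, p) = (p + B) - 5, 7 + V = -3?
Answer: -6630/19 ≈ -348.95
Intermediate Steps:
V = -10 (V = -7 - 3 = -10)
N(D, p) = -8 + p (N(D, p) = (p - 3) - 5 = (-3 + p) - 5 = -8 + p)
u(W, l) = 2 + 2*l/(-3 - 8*l) (u(W, l) = 2 + (l + l)/((-8 + 5) + (2 - 10)*l) = 2 + (2*l)/(-3 - 8*l) = 2 + 2*l/(-3 - 8*l))
u(9, 2)*(-108 - 87) = (2*(3 + 7*2)/(3 + 8*2))*(-108 - 87) = (2*(3 + 14)/(3 + 16))*(-195) = (2*17/19)*(-195) = (2*(1/19)*17)*(-195) = (34/19)*(-195) = -6630/19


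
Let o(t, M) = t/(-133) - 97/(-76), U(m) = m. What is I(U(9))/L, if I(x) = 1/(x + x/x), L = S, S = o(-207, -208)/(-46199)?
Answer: -12288934/7535 ≈ -1630.9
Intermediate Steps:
o(t, M) = 97/76 - t/133 (o(t, M) = t*(-1/133) - 97*(-1/76) = -t/133 + 97/76 = 97/76 - t/133)
S = -1507/24577868 (S = (97/76 - 1/133*(-207))/(-46199) = (97/76 + 207/133)*(-1/46199) = (1507/532)*(-1/46199) = -1507/24577868 ≈ -6.1315e-5)
L = -1507/24577868 ≈ -6.1315e-5
I(x) = 1/(1 + x) (I(x) = 1/(x + 1) = 1/(1 + x))
I(U(9))/L = 1/((1 + 9)*(-1507/24577868)) = -24577868/1507/10 = (⅒)*(-24577868/1507) = -12288934/7535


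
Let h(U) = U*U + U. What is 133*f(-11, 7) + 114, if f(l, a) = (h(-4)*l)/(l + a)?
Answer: 4503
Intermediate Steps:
h(U) = U + U² (h(U) = U² + U = U + U²)
f(l, a) = 12*l/(a + l) (f(l, a) = ((-4*(1 - 4))*l)/(l + a) = ((-4*(-3))*l)/(a + l) = (12*l)/(a + l) = 12*l/(a + l))
133*f(-11, 7) + 114 = 133*(12*(-11)/(7 - 11)) + 114 = 133*(12*(-11)/(-4)) + 114 = 133*(12*(-11)*(-¼)) + 114 = 133*33 + 114 = 4389 + 114 = 4503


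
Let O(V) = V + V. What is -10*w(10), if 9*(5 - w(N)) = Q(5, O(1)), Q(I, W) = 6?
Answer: -130/3 ≈ -43.333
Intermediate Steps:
O(V) = 2*V
w(N) = 13/3 (w(N) = 5 - 1/9*6 = 5 - 2/3 = 13/3)
-10*w(10) = -10*13/3 = -130/3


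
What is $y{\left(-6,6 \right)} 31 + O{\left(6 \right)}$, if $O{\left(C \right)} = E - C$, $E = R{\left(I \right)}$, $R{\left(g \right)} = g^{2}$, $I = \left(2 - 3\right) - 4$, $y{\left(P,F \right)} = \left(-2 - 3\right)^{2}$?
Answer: $794$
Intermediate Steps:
$y{\left(P,F \right)} = 25$ ($y{\left(P,F \right)} = \left(-5\right)^{2} = 25$)
$I = -5$ ($I = -1 - 4 = -5$)
$E = 25$ ($E = \left(-5\right)^{2} = 25$)
$O{\left(C \right)} = 25 - C$
$y{\left(-6,6 \right)} 31 + O{\left(6 \right)} = 25 \cdot 31 + \left(25 - 6\right) = 775 + \left(25 - 6\right) = 775 + 19 = 794$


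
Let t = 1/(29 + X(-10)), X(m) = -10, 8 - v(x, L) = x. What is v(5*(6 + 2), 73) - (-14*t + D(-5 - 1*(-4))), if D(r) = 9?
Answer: -765/19 ≈ -40.263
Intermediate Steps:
v(x, L) = 8 - x
t = 1/19 (t = 1/(29 - 10) = 1/19 ≈ 0.052632)
v(5*(6 + 2), 73) - (-14*t + D(-5 - 1*(-4))) = (8 - 5*(6 + 2)) - (-14*1/19 + 9) = (8 - 5*8) - (-14/19 + 9) = (8 - 1*40) - 1*157/19 = (8 - 40) - 157/19 = -32 - 157/19 = -765/19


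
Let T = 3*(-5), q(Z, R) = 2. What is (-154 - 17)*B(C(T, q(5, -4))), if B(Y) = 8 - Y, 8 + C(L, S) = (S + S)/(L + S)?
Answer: -36252/13 ≈ -2788.6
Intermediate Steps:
T = -15
C(L, S) = -8 + 2*S/(L + S) (C(L, S) = -8 + (S + S)/(L + S) = -8 + (2*S)/(L + S) = -8 + 2*S/(L + S))
(-154 - 17)*B(C(T, q(5, -4))) = (-154 - 17)*(8 - 2*(-4*(-15) - 3*2)/(-15 + 2)) = -171*(8 - 2*(60 - 6)/(-13)) = -171*(8 - 2*(-1)*54/13) = -171*(8 - 1*(-108/13)) = -171*(8 + 108/13) = -171*212/13 = -36252/13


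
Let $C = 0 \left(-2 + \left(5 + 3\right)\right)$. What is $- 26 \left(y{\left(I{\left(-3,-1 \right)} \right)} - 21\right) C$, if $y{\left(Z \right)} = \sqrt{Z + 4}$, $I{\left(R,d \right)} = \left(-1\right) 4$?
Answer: $0$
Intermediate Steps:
$I{\left(R,d \right)} = -4$
$y{\left(Z \right)} = \sqrt{4 + Z}$
$C = 0$ ($C = 0 \left(-2 + 8\right) = 0 \cdot 6 = 0$)
$- 26 \left(y{\left(I{\left(-3,-1 \right)} \right)} - 21\right) C = - 26 \left(\sqrt{4 - 4} - 21\right) 0 = - 26 \left(\sqrt{0} - 21\right) 0 = - 26 \left(0 - 21\right) 0 = \left(-26\right) \left(-21\right) 0 = 546 \cdot 0 = 0$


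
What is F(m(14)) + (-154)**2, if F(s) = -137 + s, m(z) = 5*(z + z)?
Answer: 23719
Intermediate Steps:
m(z) = 10*z (m(z) = 5*(2*z) = 10*z)
F(m(14)) + (-154)**2 = (-137 + 10*14) + (-154)**2 = (-137 + 140) + 23716 = 3 + 23716 = 23719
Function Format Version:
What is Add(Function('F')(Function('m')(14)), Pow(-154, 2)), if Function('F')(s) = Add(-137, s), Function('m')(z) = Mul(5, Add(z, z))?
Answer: 23719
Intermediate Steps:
Function('m')(z) = Mul(10, z) (Function('m')(z) = Mul(5, Mul(2, z)) = Mul(10, z))
Add(Function('F')(Function('m')(14)), Pow(-154, 2)) = Add(Add(-137, Mul(10, 14)), Pow(-154, 2)) = Add(Add(-137, 140), 23716) = Add(3, 23716) = 23719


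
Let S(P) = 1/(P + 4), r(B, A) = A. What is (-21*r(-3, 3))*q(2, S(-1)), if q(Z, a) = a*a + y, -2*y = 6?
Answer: 182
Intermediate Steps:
y = -3 (y = -½*6 = -3)
S(P) = 1/(4 + P)
q(Z, a) = -3 + a² (q(Z, a) = a*a - 3 = a² - 3 = -3 + a²)
(-21*r(-3, 3))*q(2, S(-1)) = (-21*3)*(-3 + (1/(4 - 1))²) = -63*(-3 + (1/3)²) = -63*(-3 + (⅓)²) = -63*(-3 + ⅑) = -63*(-26/9) = 182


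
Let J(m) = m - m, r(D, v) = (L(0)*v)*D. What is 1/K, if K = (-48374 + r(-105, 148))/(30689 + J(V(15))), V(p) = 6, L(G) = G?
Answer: -30689/48374 ≈ -0.63441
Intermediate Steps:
r(D, v) = 0 (r(D, v) = (0*v)*D = 0*D = 0)
J(m) = 0
K = -48374/30689 (K = (-48374 + 0)/(30689 + 0) = -48374/30689 ≈ -1.5763)
1/K = 1/(-48374/30689) = -30689/48374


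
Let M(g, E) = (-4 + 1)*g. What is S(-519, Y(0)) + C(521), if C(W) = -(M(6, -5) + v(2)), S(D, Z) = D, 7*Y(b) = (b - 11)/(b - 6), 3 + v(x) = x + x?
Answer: -502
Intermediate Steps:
v(x) = -3 + 2*x (v(x) = -3 + (x + x) = -3 + 2*x)
Y(b) = (-11 + b)/(7*(-6 + b)) (Y(b) = ((b - 11)/(b - 6))/7 = ((-11 + b)/(-6 + b))/7 = (-11 + b)/(7*(-6 + b)))
M(g, E) = -3*g
C(W) = 17 (C(W) = -(-3*6 + (-3 + 2*2)) = -(-18 + (-3 + 4)) = -(-18 + 1) = -1*(-17) = 17)
S(-519, Y(0)) + C(521) = -519 + 17 = -502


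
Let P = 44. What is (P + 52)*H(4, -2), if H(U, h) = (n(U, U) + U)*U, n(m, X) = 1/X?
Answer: 1632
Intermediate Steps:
n(m, X) = 1/X
H(U, h) = U*(U + 1/U) (H(U, h) = (1/U + U)*U = (U + 1/U)*U = U*(U + 1/U))
(P + 52)*H(4, -2) = (44 + 52)*(1 + 4²) = 96*(1 + 16) = 96*17 = 1632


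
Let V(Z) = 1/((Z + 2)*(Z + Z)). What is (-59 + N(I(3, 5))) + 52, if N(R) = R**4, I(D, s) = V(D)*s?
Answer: -9071/1296 ≈ -6.9992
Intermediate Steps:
V(Z) = 1/(2*Z*(2 + Z)) (V(Z) = 1/((2 + Z)*(2*Z)) = 1/(2*Z*(2 + Z)))
I(D, s) = s/(2*D*(2 + D)) (I(D, s) = (1/(2*D*(2 + D)))*s = s/(2*D*(2 + D)))
(-59 + N(I(3, 5))) + 52 = (-59 + ((1/2)*5/(3*(2 + 3)))**4) + 52 = (-59 + ((1/2)*5*(1/3)/5)**4) + 52 = (-59 + ((1/2)*5*(1/3)*(1/5))**4) + 52 = (-59 + (1/6)**4) + 52 = (-59 + 1/1296) + 52 = -76463/1296 + 52 = -9071/1296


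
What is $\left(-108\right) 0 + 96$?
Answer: $96$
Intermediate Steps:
$\left(-108\right) 0 + 96 = 0 + 96 = 96$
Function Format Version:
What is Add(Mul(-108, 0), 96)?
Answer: 96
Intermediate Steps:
Add(Mul(-108, 0), 96) = Add(0, 96) = 96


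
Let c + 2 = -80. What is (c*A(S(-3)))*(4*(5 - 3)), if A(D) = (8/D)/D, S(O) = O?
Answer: -5248/9 ≈ -583.11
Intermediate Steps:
c = -82 (c = -2 - 80 = -82)
A(D) = 8/D²
(c*A(S(-3)))*(4*(5 - 3)) = (-656/(-3)²)*(4*(5 - 3)) = (-656/9)*(4*2) = -82*8/9*8 = -656/9*8 = -5248/9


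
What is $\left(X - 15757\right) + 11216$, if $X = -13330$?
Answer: $-17871$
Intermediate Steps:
$\left(X - 15757\right) + 11216 = \left(-13330 - 15757\right) + 11216 = -29087 + 11216 = -17871$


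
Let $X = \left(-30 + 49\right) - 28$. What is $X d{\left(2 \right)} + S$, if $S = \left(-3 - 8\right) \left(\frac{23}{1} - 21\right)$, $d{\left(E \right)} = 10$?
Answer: $-112$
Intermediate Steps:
$S = -22$ ($S = - 11 \left(23 \cdot 1 - 21\right) = - 11 \left(23 - 21\right) = \left(-11\right) 2 = -22$)
$X = -9$ ($X = 19 - 28 = -9$)
$X d{\left(2 \right)} + S = \left(-9\right) 10 - 22 = -90 - 22 = -112$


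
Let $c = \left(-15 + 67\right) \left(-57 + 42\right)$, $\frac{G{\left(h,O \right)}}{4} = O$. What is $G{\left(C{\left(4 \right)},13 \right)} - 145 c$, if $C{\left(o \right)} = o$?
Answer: $113152$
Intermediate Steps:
$G{\left(h,O \right)} = 4 O$
$c = -780$ ($c = 52 \left(-15\right) = -780$)
$G{\left(C{\left(4 \right)},13 \right)} - 145 c = 4 \cdot 13 - -113100 = 52 + 113100 = 113152$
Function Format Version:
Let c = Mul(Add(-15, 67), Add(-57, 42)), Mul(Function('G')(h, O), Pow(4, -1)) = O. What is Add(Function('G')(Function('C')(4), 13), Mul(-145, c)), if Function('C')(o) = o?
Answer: 113152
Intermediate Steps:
Function('G')(h, O) = Mul(4, O)
c = -780 (c = Mul(52, -15) = -780)
Add(Function('G')(Function('C')(4), 13), Mul(-145, c)) = Add(Mul(4, 13), Mul(-145, -780)) = Add(52, 113100) = 113152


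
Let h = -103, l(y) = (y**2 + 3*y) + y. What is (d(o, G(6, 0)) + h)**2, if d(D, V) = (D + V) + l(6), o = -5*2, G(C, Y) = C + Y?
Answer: 2209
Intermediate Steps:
l(y) = y**2 + 4*y
o = -10
d(D, V) = 60 + D + V (d(D, V) = (D + V) + 6*(4 + 6) = (D + V) + 6*10 = (D + V) + 60 = 60 + D + V)
(d(o, G(6, 0)) + h)**2 = ((60 - 10 + (6 + 0)) - 103)**2 = ((60 - 10 + 6) - 103)**2 = (56 - 103)**2 = (-47)**2 = 2209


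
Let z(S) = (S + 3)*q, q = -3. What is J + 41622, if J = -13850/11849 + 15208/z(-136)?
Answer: 196953125564/4727751 ≈ 41659.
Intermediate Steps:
z(S) = -9 - 3*S (z(S) = (S + 3)*(-3) = (3 + S)*(-3) = -9 - 3*S)
J = 174673442/4727751 (J = -13850/11849 + 15208/(-9 - 3*(-136)) = -13850*1/11849 + 15208/(-9 + 408) = -13850/11849 + 15208/399 = 174673442/4727751 ≈ 36.946)
J + 41622 = 174673442/4727751 + 41622 = 196953125564/4727751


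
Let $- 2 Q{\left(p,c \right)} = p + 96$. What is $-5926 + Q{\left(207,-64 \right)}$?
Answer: $- \frac{12155}{2} \approx -6077.5$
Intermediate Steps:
$Q{\left(p,c \right)} = -48 - \frac{p}{2}$ ($Q{\left(p,c \right)} = - \frac{p + 96}{2} = - \frac{96 + p}{2} = -48 - \frac{p}{2}$)
$-5926 + Q{\left(207,-64 \right)} = -5926 - \frac{303}{2} = - \frac{12155}{2}$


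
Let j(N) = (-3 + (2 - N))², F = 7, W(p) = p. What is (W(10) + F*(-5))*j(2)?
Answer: -225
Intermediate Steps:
j(N) = (-1 - N)²
(W(10) + F*(-5))*j(2) = (10 + 7*(-5))*(1 + 2)² = (10 - 35)*3² = -25*9 = -225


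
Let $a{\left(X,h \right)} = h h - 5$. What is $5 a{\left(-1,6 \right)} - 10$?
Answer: $145$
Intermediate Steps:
$a{\left(X,h \right)} = -5 + h^{2}$ ($a{\left(X,h \right)} = h^{2} - 5 = -5 + h^{2}$)
$5 a{\left(-1,6 \right)} - 10 = 5 \left(-5 + 6^{2}\right) - 10 = 5 \left(-5 + 36\right) - 10 = 5 \cdot 31 - 10 = 155 - 10 = 145$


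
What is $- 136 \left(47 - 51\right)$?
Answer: $544$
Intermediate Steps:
$- 136 \left(47 - 51\right) = \left(-136\right) \left(-4\right) = 544$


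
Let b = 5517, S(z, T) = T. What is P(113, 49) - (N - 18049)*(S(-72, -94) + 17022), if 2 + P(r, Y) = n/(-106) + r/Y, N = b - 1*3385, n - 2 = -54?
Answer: 699743410741/2597 ≈ 2.6944e+8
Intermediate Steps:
n = -52 (n = 2 - 54 = -52)
N = 2132 (N = 5517 - 1*3385 = 5517 - 3385 = 2132)
P(r, Y) = -80/53 + r/Y (P(r, Y) = -2 + (-52/(-106) + r/Y) = -2 + (-52*(-1/106) + r/Y) = -2 + (26/53 + r/Y) = -80/53 + r/Y)
P(113, 49) - (N - 18049)*(S(-72, -94) + 17022) = (-80/53 + 113/49) - (2132 - 18049)*(-94 + 17022) = (-80/53 + 113*(1/49)) - (-15917)*16928 = (-80/53 + 113/49) - 1*(-269442976) = 2069/2597 + 269442976 = 699743410741/2597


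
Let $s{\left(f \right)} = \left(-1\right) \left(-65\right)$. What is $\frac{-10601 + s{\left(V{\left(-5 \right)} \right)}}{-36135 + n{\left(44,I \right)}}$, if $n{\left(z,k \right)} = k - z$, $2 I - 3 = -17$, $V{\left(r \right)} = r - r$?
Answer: $\frac{1756}{6031} \approx 0.29116$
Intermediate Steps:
$V{\left(r \right)} = 0$
$I = -7$ ($I = \frac{3}{2} + \frac{1}{2} \left(-17\right) = \frac{3}{2} - \frac{17}{2} = -7$)
$s{\left(f \right)} = 65$
$\frac{-10601 + s{\left(V{\left(-5 \right)} \right)}}{-36135 + n{\left(44,I \right)}} = \frac{-10601 + 65}{-36135 - 51} = - \frac{10536}{-36135 - 51} = - \frac{10536}{-36186} = \left(-10536\right) \left(- \frac{1}{36186}\right) = \frac{1756}{6031}$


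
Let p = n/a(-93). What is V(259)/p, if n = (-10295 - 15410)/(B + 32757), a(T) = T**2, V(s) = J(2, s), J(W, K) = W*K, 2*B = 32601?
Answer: -43957305693/5141 ≈ -8.5503e+6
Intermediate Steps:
B = 32601/2 (B = (1/2)*32601 = 32601/2 ≈ 16301.)
J(W, K) = K*W
V(s) = 2*s (V(s) = s*2 = 2*s)
n = -10282/19623 (n = (-10295 - 15410)/(32601/2 + 32757) = -25705/98115/2 = -25705*2/98115 = -10282/19623 ≈ -0.52398)
p = -10282/169719327 (p = -10282/(19623*((-93)**2)) = -10282/19623/8649 = -10282/19623*1/8649 = -10282/169719327 ≈ -6.0582e-5)
V(259)/p = (2*259)/(-10282/169719327) = 518*(-169719327/10282) = -43957305693/5141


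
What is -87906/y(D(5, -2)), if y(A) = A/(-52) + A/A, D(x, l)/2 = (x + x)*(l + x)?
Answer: 571389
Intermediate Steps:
D(x, l) = 4*x*(l + x) (D(x, l) = 2*((x + x)*(l + x)) = 2*((2*x)*(l + x)) = 2*(2*x*(l + x)) = 4*x*(l + x))
y(A) = 1 - A/52 (y(A) = A*(-1/52) + 1 = -A/52 + 1 = 1 - A/52)
-87906/y(D(5, -2)) = -87906/(1 - 5*(-2 + 5)/13) = -87906/(1 - 5*3/13) = -87906/(1 - 1/52*60) = -87906/(1 - 15/13) = -87906/(-2/13) = -87906*(-13/2) = 571389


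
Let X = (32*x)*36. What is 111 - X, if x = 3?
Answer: -3345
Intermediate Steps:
X = 3456 (X = (32*3)*36 = 96*36 = 3456)
111 - X = 111 - 1*3456 = 111 - 3456 = -3345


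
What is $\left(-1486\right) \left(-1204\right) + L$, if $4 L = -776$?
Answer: $1788950$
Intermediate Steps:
$L = -194$ ($L = \frac{1}{4} \left(-776\right) = -194$)
$\left(-1486\right) \left(-1204\right) + L = \left(-1486\right) \left(-1204\right) - 194 = 1789144 - 194 = 1788950$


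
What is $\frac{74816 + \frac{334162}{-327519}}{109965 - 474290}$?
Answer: $- \frac{1884871334}{9178719975} \approx -0.20535$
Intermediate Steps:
$\frac{74816 + \frac{334162}{-327519}}{109965 - 474290} = \frac{74816 + 334162 \left(- \frac{1}{327519}\right)}{-364325} = \left(74816 - \frac{334162}{327519}\right) \left(- \frac{1}{364325}\right) = \frac{24503327342}{327519} \left(- \frac{1}{364325}\right) = - \frac{1884871334}{9178719975}$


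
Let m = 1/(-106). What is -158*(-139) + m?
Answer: 2327971/106 ≈ 21962.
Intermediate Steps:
m = -1/106 ≈ -0.0094340
-158*(-139) + m = -158*(-139) - 1/106 = 21962 - 1/106 = 2327971/106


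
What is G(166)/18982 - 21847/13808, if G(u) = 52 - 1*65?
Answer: -207439629/131051728 ≈ -1.5829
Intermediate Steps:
G(u) = -13 (G(u) = 52 - 65 = -13)
G(166)/18982 - 21847/13808 = -13/18982 - 21847/13808 = -207439629/131051728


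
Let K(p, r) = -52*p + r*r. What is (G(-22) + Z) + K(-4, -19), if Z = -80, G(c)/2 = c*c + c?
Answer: 1413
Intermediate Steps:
G(c) = 2*c + 2*c² (G(c) = 2*(c*c + c) = 2*(c² + c) = 2*(c + c²) = 2*c + 2*c²)
K(p, r) = r² - 52*p (K(p, r) = -52*p + r² = r² - 52*p)
(G(-22) + Z) + K(-4, -19) = (2*(-22)*(1 - 22) - 80) + ((-19)² - 52*(-4)) = (2*(-22)*(-21) - 80) + (361 + 208) = (924 - 80) + 569 = 844 + 569 = 1413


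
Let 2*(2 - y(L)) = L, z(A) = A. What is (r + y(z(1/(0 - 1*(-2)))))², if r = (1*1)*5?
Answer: 729/16 ≈ 45.563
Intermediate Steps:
r = 5 (r = 1*5 = 5)
y(L) = 2 - L/2
(r + y(z(1/(0 - 1*(-2)))))² = (5 + (2 - 1/(2*(0 - 1*(-2)))))² = (5 + (2 - 1/(2*(0 + 2))))² = (5 + (2 - ½/2))² = (5 + (2 - ½*½))² = (5 + (2 - ¼))² = (5 + 7/4)² = (27/4)² = 729/16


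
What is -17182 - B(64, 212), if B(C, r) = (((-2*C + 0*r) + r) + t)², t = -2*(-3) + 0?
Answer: -25282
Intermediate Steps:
t = 6 (t = 6 + 0 = 6)
B(C, r) = (6 + r - 2*C)² (B(C, r) = (((-2*C + 0*r) + r) + 6)² = (((-2*C + 0) + r) + 6)² = ((-2*C + r) + 6)² = ((r - 2*C) + 6)² = (6 + r - 2*C)²)
-17182 - B(64, 212) = -17182 - (6 + 212 - 2*64)² = -17182 - (6 + 212 - 128)² = -17182 - 1*90² = -17182 - 1*8100 = -17182 - 8100 = -25282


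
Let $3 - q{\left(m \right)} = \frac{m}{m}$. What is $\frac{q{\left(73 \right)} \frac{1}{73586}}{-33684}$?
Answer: $- \frac{1}{1239335412} \approx -8.0688 \cdot 10^{-10}$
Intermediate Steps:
$q{\left(m \right)} = 2$ ($q{\left(m \right)} = 3 - \frac{m}{m} = 3 - 1 = 2$)
$\frac{q{\left(73 \right)} \frac{1}{73586}}{-33684} = \frac{2 \cdot \frac{1}{73586}}{-33684} = 2 \cdot \frac{1}{73586} \left(- \frac{1}{33684}\right) = \frac{1}{36793} \left(- \frac{1}{33684}\right) = - \frac{1}{1239335412}$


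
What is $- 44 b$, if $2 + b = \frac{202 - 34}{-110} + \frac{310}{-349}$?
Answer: $\frac{339024}{1745} \approx 194.28$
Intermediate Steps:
$b = - \frac{84756}{19195}$ ($b = -2 + \left(\frac{202 - 34}{-110} + \frac{310}{-349}\right) = -2 + \left(\left(202 - 34\right) \left(- \frac{1}{110}\right) + 310 \left(- \frac{1}{349}\right)\right) = -2 + \left(168 \left(- \frac{1}{110}\right) - \frac{310}{349}\right) = -2 - \frac{46366}{19195} = - \frac{84756}{19195} \approx -4.4155$)
$- 44 b = \left(-44\right) \left(- \frac{84756}{19195}\right) = \frac{339024}{1745}$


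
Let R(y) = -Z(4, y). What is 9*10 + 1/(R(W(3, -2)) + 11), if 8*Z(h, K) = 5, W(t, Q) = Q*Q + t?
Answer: 7478/83 ≈ 90.096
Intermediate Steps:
W(t, Q) = t + Q² (W(t, Q) = Q² + t = t + Q²)
Z(h, K) = 5/8 (Z(h, K) = (⅛)*5 = 5/8)
R(y) = -5/8 (R(y) = -1*5/8 = -5/8)
9*10 + 1/(R(W(3, -2)) + 11) = 9*10 + 1/(-5/8 + 11) = 90 + 1/(83/8) = 90 + 8/83 = 7478/83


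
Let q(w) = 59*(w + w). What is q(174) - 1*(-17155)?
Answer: 37687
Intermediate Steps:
q(w) = 118*w (q(w) = 59*(2*w) = 118*w)
q(174) - 1*(-17155) = 118*174 - 1*(-17155) = 20532 + 17155 = 37687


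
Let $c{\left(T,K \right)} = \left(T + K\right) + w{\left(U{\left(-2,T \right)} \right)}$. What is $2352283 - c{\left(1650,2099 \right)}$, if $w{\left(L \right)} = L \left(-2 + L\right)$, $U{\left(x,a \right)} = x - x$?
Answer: $2348534$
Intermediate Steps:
$U{\left(x,a \right)} = 0$
$c{\left(T,K \right)} = K + T$ ($c{\left(T,K \right)} = \left(T + K\right) + 0 \left(-2 + 0\right) = \left(K + T\right) + 0 \left(-2\right) = \left(K + T\right) + 0 = K + T$)
$2352283 - c{\left(1650,2099 \right)} = 2352283 - \left(2099 + 1650\right) = 2352283 - 3749 = 2348534$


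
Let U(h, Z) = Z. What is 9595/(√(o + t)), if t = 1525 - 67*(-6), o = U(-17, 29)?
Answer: 9595*√489/978 ≈ 216.95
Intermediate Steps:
o = 29
t = 1927 (t = 1525 + 402 = 1927)
9595/(√(o + t)) = 9595/(√(29 + 1927)) = 9595/(√1956) = 9595/((2*√489)) = 9595*(√489/978) = 9595*√489/978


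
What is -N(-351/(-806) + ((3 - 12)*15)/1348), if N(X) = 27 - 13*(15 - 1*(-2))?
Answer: 194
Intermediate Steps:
N(X) = -194 (N(X) = 27 - 13*(15 + 2) = 27 - 13*17 = 27 - 221 = -194)
-N(-351/(-806) + ((3 - 12)*15)/1348) = -1*(-194) = 194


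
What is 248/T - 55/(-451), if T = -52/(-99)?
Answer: 251723/533 ≈ 472.28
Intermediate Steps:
T = 52/99 (T = -52*(-1/99) = 52/99 ≈ 0.52525)
248/T - 55/(-451) = 248/(52/99) - 55/(-451) = 248*(99/52) - 55*(-1/451) = 6138/13 + 5/41 = 251723/533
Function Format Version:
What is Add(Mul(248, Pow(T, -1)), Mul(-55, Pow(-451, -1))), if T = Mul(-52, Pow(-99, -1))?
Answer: Rational(251723, 533) ≈ 472.28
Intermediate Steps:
T = Rational(52, 99) (T = Mul(-52, Rational(-1, 99)) = Rational(52, 99) ≈ 0.52525)
Add(Mul(248, Pow(T, -1)), Mul(-55, Pow(-451, -1))) = Add(Mul(248, Pow(Rational(52, 99), -1)), Mul(-55, Pow(-451, -1))) = Add(Mul(248, Rational(99, 52)), Mul(-55, Rational(-1, 451))) = Add(Rational(6138, 13), Rational(5, 41)) = Rational(251723, 533)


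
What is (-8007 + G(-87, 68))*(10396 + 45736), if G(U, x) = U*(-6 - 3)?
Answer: -405497568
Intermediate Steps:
G(U, x) = -9*U (G(U, x) = U*(-9) = -9*U)
(-8007 + G(-87, 68))*(10396 + 45736) = (-8007 - 9*(-87))*(10396 + 45736) = (-8007 + 783)*56132 = -7224*56132 = -405497568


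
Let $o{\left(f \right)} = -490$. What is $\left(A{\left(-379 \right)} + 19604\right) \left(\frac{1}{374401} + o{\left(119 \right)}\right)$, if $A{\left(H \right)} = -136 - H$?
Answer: $- \frac{3641060937183}{374401} \approx -9.725 \cdot 10^{6}$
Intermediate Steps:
$\left(A{\left(-379 \right)} + 19604\right) \left(\frac{1}{374401} + o{\left(119 \right)}\right) = \left(\left(-136 - -379\right) + 19604\right) \left(\frac{1}{374401} - 490\right) = \left(\left(-136 + 379\right) + 19604\right) \left(\frac{1}{374401} - 490\right) = \left(243 + 19604\right) \left(- \frac{183456489}{374401}\right) = 19847 \left(- \frac{183456489}{374401}\right) = - \frac{3641060937183}{374401}$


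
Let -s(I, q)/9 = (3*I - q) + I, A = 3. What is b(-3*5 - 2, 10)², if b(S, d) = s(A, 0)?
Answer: 11664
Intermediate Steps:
s(I, q) = -36*I + 9*q (s(I, q) = -9*((3*I - q) + I) = -9*((-q + 3*I) + I) = -9*(-q + 4*I) = -36*I + 9*q)
b(S, d) = -108 (b(S, d) = -36*3 + 9*0 = -108 + 0 = -108)
b(-3*5 - 2, 10)² = (-108)² = 11664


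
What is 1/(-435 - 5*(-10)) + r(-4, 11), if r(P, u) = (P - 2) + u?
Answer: 1924/385 ≈ 4.9974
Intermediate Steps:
r(P, u) = -2 + P + u (r(P, u) = (-2 + P) + u = -2 + P + u)
1/(-435 - 5*(-10)) + r(-4, 11) = 1/(-435 - 5*(-10)) + (-2 - 4 + 11) = 1/(-435 + 50) + 5 = 1/(-385) + 5 = -1/385 + 5 = 1924/385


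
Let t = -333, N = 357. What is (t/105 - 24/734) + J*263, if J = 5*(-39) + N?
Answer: 547232913/12845 ≈ 42603.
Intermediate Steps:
J = 162 (J = 5*(-39) + 357 = -195 + 357 = 162)
(t/105 - 24/734) + J*263 = (-333/105 - 24/734) + 162*263 = (-333*1/105 - 24*1/734) + 42606 = (-111/35 - 12/367) + 42606 = -41157/12845 + 42606 = 547232913/12845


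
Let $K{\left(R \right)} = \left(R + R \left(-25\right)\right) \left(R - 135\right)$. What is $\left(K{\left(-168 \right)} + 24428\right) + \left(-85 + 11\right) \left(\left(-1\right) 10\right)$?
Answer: $-1196528$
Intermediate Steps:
$K{\left(R \right)} = - 24 R \left(-135 + R\right)$ ($K{\left(R \right)} = \left(R - 25 R\right) \left(-135 + R\right) = - 24 R \left(-135 + R\right)$)
$\left(K{\left(-168 \right)} + 24428\right) + \left(-85 + 11\right) \left(\left(-1\right) 10\right) = \left(24 \left(-168\right) \left(135 - -168\right) + 24428\right) + \left(-85 + 11\right) \left(\left(-1\right) 10\right) = \left(24 \left(-168\right) \left(135 + 168\right) + 24428\right) - -740 = \left(24 \left(-168\right) 303 + 24428\right) + 740 = \left(-1221696 + 24428\right) + 740 = -1197268 + 740 = -1196528$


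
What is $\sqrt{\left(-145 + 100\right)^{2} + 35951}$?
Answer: $2 \sqrt{9494} \approx 194.87$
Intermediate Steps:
$\sqrt{\left(-145 + 100\right)^{2} + 35951} = \sqrt{\left(-45\right)^{2} + 35951} = \sqrt{2025 + 35951} = \sqrt{37976} = 2 \sqrt{9494}$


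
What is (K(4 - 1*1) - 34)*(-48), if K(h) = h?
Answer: 1488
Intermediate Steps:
(K(4 - 1*1) - 34)*(-48) = ((4 - 1*1) - 34)*(-48) = ((4 - 1) - 34)*(-48) = (3 - 34)*(-48) = -31*(-48) = 1488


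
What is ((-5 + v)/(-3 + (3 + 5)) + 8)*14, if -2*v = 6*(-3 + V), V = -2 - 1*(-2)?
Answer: 616/5 ≈ 123.20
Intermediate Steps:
V = 0 (V = -2 + 2 = 0)
v = 9 (v = -3*(-3 + 0) = -3*(-3) = -1/2*(-18) = 9)
((-5 + v)/(-3 + (3 + 5)) + 8)*14 = ((-5 + 9)/(-3 + (3 + 5)) + 8)*14 = (4/(-3 + 8) + 8)*14 = (4/5 + 8)*14 = (44/5)*14 = 616/5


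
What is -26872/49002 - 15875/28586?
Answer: -773034871/700385586 ≈ -1.1037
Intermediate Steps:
-26872/49002 - 15875/28586 = -26872*1/49002 - 15875*1/28586 = -13436/24501 - 15875/28586 = -773034871/700385586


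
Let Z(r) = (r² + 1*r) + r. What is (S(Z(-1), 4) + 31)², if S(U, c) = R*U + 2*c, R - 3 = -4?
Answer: 1600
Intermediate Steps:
R = -1 (R = 3 - 4 = -1)
Z(r) = r² + 2*r (Z(r) = (r² + r) + r = (r + r²) + r = r² + 2*r)
S(U, c) = -U + 2*c
(S(Z(-1), 4) + 31)² = ((-(-1)*(2 - 1) + 2*4) + 31)² = ((-(-1) + 8) + 31)² = ((-1*(-1) + 8) + 31)² = ((1 + 8) + 31)² = (9 + 31)² = 40² = 1600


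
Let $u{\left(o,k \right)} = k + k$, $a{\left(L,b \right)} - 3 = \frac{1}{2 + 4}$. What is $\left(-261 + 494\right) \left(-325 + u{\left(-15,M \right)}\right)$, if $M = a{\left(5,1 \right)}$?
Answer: $- \frac{222748}{3} \approx -74249.0$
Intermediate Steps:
$a{\left(L,b \right)} = \frac{19}{6}$ ($a{\left(L,b \right)} = 3 + \frac{1}{2 + 4} = 3 + \frac{1}{6} = \frac{19}{6}$)
$M = \frac{19}{6} \approx 3.1667$
$u{\left(o,k \right)} = 2 k$
$\left(-261 + 494\right) \left(-325 + u{\left(-15,M \right)}\right) = \left(-261 + 494\right) \left(-325 + 2 \cdot \frac{19}{6}\right) = 233 \left(-325 + \frac{19}{3}\right) = 233 \left(- \frac{956}{3}\right) = - \frac{222748}{3}$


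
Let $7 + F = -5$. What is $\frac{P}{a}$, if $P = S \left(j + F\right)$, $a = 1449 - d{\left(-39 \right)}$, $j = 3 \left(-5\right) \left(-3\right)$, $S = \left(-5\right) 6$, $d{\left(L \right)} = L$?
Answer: $- \frac{165}{248} \approx -0.66532$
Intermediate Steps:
$F = -12$ ($F = -7 - 5 = -12$)
$S = -30$
$j = 45$ ($j = \left(-15\right) \left(-3\right) = 45$)
$a = 1488$ ($a = 1449 - -39 = 1449 + 39 = 1488$)
$P = -990$ ($P = - 30 \left(45 - 12\right) = \left(-30\right) 33 = -990$)
$\frac{P}{a} = - \frac{990}{1488} = \left(-990\right) \frac{1}{1488} = - \frac{165}{248}$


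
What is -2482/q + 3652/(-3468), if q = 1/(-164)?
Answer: 352909703/867 ≈ 4.0705e+5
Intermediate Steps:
q = -1/164 ≈ -0.0060976
-2482/q + 3652/(-3468) = -2482/(-1/164) + 3652/(-3468) = -2482*(-164) + 3652*(-1/3468) = 407048 - 913/867 = 352909703/867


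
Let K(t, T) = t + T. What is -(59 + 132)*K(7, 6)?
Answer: -2483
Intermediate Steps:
K(t, T) = T + t
-(59 + 132)*K(7, 6) = -(59 + 132)*(6 + 7) = -191*13 = -1*2483 = -2483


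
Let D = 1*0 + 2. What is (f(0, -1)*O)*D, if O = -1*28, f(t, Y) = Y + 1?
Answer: 0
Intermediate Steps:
f(t, Y) = 1 + Y
D = 2 (D = 0 + 2 = 2)
O = -28
(f(0, -1)*O)*D = ((1 - 1)*(-28))*2 = (0*(-28))*2 = 0*2 = 0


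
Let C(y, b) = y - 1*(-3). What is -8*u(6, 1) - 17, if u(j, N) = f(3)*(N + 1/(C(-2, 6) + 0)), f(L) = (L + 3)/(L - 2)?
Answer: -113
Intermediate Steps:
C(y, b) = 3 + y (C(y, b) = y + 3 = 3 + y)
f(L) = (3 + L)/(-2 + L)
u(j, N) = 6 + 6*N (u(j, N) = ((3 + 3)/(-2 + 3))*(N + 1/((3 - 2) + 0)) = (6/1)*(N + 1/(1 + 0)) = (1*6)*(N + 1/1) = 6*(N + 1) = 6*(1 + N) = 6 + 6*N)
-8*u(6, 1) - 17 = -8*(6 + 6*1) - 17 = -8*(6 + 6) - 17 = -8*12 - 17 = -96 - 17 = -113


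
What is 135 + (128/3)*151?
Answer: 19733/3 ≈ 6577.7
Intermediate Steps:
135 + (128/3)*151 = 135 + 19328/3 = 19733/3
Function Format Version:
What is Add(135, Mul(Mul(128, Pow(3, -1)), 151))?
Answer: Rational(19733, 3) ≈ 6577.7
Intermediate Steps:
Add(135, Mul(Mul(128, Pow(3, -1)), 151)) = Add(135, Mul(Mul(128, Rational(1, 3)), 151)) = Add(135, Mul(Rational(128, 3), 151)) = Add(135, Rational(19328, 3)) = Rational(19733, 3)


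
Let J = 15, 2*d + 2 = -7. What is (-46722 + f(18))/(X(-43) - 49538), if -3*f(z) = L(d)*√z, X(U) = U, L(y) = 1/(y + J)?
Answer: 15574/16527 + 2*√2/1041201 ≈ 0.94234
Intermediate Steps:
d = -9/2 (d = -1 + (½)*(-7) = -1 - 7/2 = -9/2 ≈ -4.5000)
L(y) = 1/(15 + y) (L(y) = 1/(y + 15) = 1/(15 + y))
f(z) = -2*√z/63 (f(z) = -√z/(3*(15 - 9/2)) = -√z/(3*21/2) = -2*√z/63)
(-46722 + f(18))/(X(-43) - 49538) = (-46722 - 2*√2/21)/(-43 - 49538) = (-46722 - 2*√2/21)/(-49581) = (-46722 - 2*√2/21)*(-1/49581) = 15574/16527 + 2*√2/1041201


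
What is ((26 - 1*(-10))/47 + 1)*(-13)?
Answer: -1079/47 ≈ -22.957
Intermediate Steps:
((26 - 1*(-10))/47 + 1)*(-13) = ((26 + 10)*(1/47) + 1)*(-13) = (36*(1/47) + 1)*(-13) = (36/47 + 1)*(-13) = (83/47)*(-13) = -1079/47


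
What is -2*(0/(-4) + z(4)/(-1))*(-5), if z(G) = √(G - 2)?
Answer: -10*√2 ≈ -14.142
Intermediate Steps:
z(G) = √(-2 + G)
-2*(0/(-4) + z(4)/(-1))*(-5) = -2*(0/(-4) + √(-2 + 4)/(-1))*(-5) = -2*(0*(-¼) + √2*(-1))*(-5) = -2*(0 - √2)*(-5) = -(-2)*√2*(-5) = (2*√2)*(-5) = -10*√2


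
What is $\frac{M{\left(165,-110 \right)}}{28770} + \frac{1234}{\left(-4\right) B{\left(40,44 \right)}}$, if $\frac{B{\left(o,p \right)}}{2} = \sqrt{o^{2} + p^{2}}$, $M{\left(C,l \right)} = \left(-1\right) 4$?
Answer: $- \frac{2}{14385} - \frac{617 \sqrt{221}}{3536} \approx -2.5941$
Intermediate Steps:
$M{\left(C,l \right)} = -4$
$B{\left(o,p \right)} = 2 \sqrt{o^{2} + p^{2}}$
$\frac{M{\left(165,-110 \right)}}{28770} + \frac{1234}{\left(-4\right) B{\left(40,44 \right)}} = - \frac{4}{28770} + \frac{1234}{\left(-4\right) 2 \sqrt{40^{2} + 44^{2}}} = \left(-4\right) \frac{1}{28770} + \frac{1234}{\left(-4\right) 2 \sqrt{1600 + 1936}} = - \frac{2}{14385} + \frac{1234}{\left(-4\right) 2 \sqrt{3536}} = - \frac{2}{14385} + \frac{1234}{\left(-4\right) 2 \cdot 4 \sqrt{221}} = - \frac{2}{14385} + \frac{1234}{\left(-4\right) 8 \sqrt{221}} = - \frac{2}{14385} + \frac{1234}{\left(-32\right) \sqrt{221}} = - \frac{2}{14385} + 1234 \left(- \frac{\sqrt{221}}{7072}\right) = - \frac{2}{14385} - \frac{617 \sqrt{221}}{3536}$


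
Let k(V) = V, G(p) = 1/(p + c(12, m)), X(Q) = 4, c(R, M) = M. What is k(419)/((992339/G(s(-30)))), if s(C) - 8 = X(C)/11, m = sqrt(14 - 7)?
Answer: 424028/7558646163 - 50699*sqrt(7)/7558646163 ≈ 3.8352e-5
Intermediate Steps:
m = sqrt(7) ≈ 2.6458
s(C) = 92/11 (s(C) = 8 + 4/11 = 92/11)
G(p) = 1/(p + sqrt(7))
k(419)/((992339/G(s(-30)))) = 419/((992339/(1/(92/11 + sqrt(7))))) = 419/((992339*(92/11 + sqrt(7)))) = 419/(91295188/11 + 992339*sqrt(7))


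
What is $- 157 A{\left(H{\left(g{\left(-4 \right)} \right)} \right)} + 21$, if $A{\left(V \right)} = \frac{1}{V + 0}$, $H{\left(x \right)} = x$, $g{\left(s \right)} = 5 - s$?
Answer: $\frac{32}{9} \approx 3.5556$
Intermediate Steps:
$A{\left(V \right)} = \frac{1}{V}$
$- 157 A{\left(H{\left(g{\left(-4 \right)} \right)} \right)} + 21 = - \frac{157}{5 - -4} + 21 = - \frac{157}{5 + 4} + 21 = - \frac{157}{9} + 21 = \frac{32}{9}$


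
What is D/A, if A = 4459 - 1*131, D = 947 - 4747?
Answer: -475/541 ≈ -0.87800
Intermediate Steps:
D = -3800
A = 4328 (A = 4459 - 131 = 4328)
D/A = -3800/4328 = -3800*1/4328 = -475/541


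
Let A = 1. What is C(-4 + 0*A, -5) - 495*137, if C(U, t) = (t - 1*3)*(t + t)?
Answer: -67735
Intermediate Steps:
C(U, t) = 2*t*(-3 + t) (C(U, t) = (t - 3)*(2*t) = (-3 + t)*(2*t) = 2*t*(-3 + t))
C(-4 + 0*A, -5) - 495*137 = 2*(-5)*(-3 - 5) - 495*137 = 2*(-5)*(-8) - 67815 = 80 - 67815 = -67735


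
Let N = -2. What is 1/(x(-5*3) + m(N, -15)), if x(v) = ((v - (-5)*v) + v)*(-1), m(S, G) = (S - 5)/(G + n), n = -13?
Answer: 4/421 ≈ 0.0095012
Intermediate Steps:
m(S, G) = (-5 + S)/(-13 + G) (m(S, G) = (S - 5)/(G - 13) = (-5 + S)/(-13 + G))
x(v) = -7*v (x(v) = ((v + 5*v) + v)*(-1) = (6*v + v)*(-1) = (7*v)*(-1) = -7*v)
1/(x(-5*3) + m(N, -15)) = 1/(-(-35)*3 + (-5 - 2)/(-13 - 15)) = 1/(-7*(-15) - 7/(-28)) = 1/(105 - 1/28*(-7)) = 1/(105 + ¼) = 1/(421/4) = 4/421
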